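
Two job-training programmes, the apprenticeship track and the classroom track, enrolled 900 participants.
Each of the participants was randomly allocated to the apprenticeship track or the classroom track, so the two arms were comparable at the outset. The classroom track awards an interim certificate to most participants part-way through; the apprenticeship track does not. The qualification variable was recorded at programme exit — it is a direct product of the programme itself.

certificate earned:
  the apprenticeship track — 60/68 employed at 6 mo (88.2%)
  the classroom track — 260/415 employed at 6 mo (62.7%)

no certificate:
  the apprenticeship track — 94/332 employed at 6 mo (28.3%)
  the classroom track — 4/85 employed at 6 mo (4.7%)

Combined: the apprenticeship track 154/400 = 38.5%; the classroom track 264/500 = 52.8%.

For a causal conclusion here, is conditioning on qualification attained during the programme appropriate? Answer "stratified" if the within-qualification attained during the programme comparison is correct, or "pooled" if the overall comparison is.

pooled

Within every qualification attained during the programme level the apprenticeship track has the higher rate, yet pooled the classroom track does — Simpson's reversal.
Qualification attained during the programme is recorded after the programme and is itself shifted by it — it sits on the causal path from programme to outcome. Conditioning on a mediator would strip out part of the effect we want; the pooled comparison gives the total causal effect.
Pooled: the apprenticeship track 38.5% vs the classroom track 52.8%; the classroom track is higher overall.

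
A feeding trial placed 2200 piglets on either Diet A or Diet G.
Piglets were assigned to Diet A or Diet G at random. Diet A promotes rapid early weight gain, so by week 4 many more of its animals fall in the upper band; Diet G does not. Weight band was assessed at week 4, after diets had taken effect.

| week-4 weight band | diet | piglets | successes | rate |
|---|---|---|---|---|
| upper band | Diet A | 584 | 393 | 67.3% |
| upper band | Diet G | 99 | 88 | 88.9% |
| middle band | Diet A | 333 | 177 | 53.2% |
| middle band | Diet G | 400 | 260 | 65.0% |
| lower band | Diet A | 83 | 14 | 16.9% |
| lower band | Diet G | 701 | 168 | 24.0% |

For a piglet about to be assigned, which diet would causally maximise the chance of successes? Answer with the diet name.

Diet A

Stratifying would compare diets among piglets the diets themselves sorted into week-4 weight band groups — a form of selection on an intermediate. The unconditioned pooled rates give the total causal effect.
Pooled: Diet A 58.4% vs Diet G 43.0%; Diet A is higher overall.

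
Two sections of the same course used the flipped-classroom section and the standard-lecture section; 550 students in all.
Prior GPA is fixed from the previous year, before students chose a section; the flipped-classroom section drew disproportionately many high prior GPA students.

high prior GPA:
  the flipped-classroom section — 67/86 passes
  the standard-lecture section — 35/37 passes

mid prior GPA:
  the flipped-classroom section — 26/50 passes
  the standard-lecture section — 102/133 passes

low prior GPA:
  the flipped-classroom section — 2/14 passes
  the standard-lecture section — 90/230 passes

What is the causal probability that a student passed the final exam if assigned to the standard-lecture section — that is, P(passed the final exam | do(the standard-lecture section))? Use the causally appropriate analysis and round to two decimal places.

0.64

Prior GPA band satisfies the back-door criterion: it is not a descendant of the teaching method, and it blocks the spurious path from teaching method to outcome. Adjusting for it (i.e., using the within-prior GPA band rates) gives the causal effect.
Standardising the standard-lecture section to the population prior GPA band mix: 0.224·35/37 + 0.333·102/133 + 0.444·90/230 = 0.640.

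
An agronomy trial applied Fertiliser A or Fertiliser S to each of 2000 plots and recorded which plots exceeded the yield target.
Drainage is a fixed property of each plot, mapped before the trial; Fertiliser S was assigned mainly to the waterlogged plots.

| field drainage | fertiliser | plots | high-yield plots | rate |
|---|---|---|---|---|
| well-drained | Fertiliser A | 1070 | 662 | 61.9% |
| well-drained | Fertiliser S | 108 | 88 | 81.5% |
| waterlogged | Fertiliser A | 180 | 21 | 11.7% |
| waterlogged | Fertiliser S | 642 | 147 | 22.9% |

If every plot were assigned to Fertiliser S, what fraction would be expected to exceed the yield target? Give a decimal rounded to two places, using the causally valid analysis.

0.57

The imbalance in field drainage arose from how plots were allocated, not from anything the fertiliser did; and field drainage independently affects the outcome. The pooled gap is confounded — condition on field drainage.
Standardising Fertiliser S to the population field drainage mix: 0.589·88/108 + 0.411·147/642 = 0.574.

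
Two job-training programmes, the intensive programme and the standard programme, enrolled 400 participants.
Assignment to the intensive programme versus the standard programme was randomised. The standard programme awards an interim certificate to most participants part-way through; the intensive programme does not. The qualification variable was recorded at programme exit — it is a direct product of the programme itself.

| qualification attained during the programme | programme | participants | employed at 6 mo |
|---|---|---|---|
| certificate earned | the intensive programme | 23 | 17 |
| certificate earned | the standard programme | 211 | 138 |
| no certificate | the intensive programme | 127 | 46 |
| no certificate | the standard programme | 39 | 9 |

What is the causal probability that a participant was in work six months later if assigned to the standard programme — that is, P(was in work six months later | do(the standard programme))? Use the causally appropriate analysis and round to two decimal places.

The qualification attained during the programme-specific comparison favours the intensive programme throughout, but the pooled figures favour the standard programme. The question is whether to condition on qualification attained during the programme.
Qualification attained during the programme is downstream of the programme. One should not condition on a consequence of treatment, so the overall rates are the right comparison.
So P(outcome | do(the standard programme)) is just the pooled rate for the standard programme: 147/250 = 0.588.

0.59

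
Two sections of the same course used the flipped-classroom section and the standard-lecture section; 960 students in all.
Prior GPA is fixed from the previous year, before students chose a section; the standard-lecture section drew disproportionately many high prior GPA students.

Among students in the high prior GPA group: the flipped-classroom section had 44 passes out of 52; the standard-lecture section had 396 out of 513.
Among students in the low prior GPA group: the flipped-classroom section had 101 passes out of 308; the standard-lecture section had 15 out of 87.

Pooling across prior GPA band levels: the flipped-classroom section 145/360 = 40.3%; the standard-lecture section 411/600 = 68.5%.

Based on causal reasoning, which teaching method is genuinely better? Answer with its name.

Within every prior GPA band level the flipped-classroom section has the higher rate, yet pooled the standard-lecture section does — Simpson's reversal.
Here prior GPA band is a common cause — it drives both which teaching method a case falls under and the outcome. The crude comparison mixes populations; the stratum-specific rates are the causally relevant ones.
Within each level — high prior GPA: 84.6% vs 77.2%; low prior GPA: 32.8% vs 17.2% — the flipped-classroom section is higher every time.

the flipped-classroom section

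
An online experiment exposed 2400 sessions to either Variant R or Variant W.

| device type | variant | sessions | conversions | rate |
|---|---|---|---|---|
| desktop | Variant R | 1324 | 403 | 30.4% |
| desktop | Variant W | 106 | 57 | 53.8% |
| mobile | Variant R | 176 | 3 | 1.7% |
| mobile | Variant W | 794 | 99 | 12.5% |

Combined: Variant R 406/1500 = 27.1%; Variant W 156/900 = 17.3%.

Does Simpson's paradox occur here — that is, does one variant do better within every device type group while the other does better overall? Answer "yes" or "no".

Within each device type level (desktop 30.4% vs 53.8%; mobile 1.7% vs 12.5%), Variant W has the higher rate every time. Pooled: 27.1% vs 17.3% — Variant R has the higher rate overall. The two comparisons disagree.

yes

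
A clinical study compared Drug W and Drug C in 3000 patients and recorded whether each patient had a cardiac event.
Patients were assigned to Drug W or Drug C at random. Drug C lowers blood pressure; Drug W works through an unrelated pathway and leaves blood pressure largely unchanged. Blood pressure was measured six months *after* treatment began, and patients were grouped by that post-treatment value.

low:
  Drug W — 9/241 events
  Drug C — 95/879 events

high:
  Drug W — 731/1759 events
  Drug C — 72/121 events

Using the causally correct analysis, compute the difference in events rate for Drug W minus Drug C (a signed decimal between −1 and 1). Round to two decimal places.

The blood pressure-specific comparison favours Drug W throughout, but the pooled figures favour Drug C. The question is whether to condition on blood pressure.
Blood pressure lies on the pathway drug → blood pressure → outcome, so adjusting for it blocks the indirect effect. For the total causal effect of drug, use the unadjusted pooled rates.
The causal difference is the pooled difference: 0.370 − 0.167 = +0.203.

+0.20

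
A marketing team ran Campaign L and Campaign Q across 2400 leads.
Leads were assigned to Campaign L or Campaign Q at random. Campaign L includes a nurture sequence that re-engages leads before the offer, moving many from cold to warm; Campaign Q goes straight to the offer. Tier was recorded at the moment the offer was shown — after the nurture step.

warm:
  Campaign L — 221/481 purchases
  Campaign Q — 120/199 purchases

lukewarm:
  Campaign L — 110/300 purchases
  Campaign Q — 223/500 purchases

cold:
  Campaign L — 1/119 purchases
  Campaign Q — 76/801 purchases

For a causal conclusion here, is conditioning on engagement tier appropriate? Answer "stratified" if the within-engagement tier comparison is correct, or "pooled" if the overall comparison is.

pooled

The stratified and pooled comparisons disagree (Campaign Q wins within each engagement tier; Campaign L wins overall), so the answer turns on the causal role of engagement tier.
Engagement tier is recorded after the campaign and is itself shifted by it — it sits on the causal path from campaign to outcome. Conditioning on a mediator would strip out part of the effect we want; the pooled comparison gives the total causal effect.
Pooled: Campaign L 36.9% vs Campaign Q 27.9%; Campaign L is higher overall.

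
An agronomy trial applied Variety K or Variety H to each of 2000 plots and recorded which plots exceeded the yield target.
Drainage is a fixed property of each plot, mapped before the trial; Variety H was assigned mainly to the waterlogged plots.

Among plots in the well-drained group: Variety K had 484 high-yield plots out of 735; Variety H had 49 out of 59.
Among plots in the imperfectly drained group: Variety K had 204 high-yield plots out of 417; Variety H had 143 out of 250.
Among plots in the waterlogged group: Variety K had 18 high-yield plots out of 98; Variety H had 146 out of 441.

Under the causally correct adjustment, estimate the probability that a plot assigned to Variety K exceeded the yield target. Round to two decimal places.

0.47

The field drainage-specific comparison favours Variety H throughout, but the pooled figures favour Variety K. The question is whether to condition on field drainage.
Field drainage is set before the variety has any effect — it is not caused by the variety — and it independently drives the outcome. That makes it a confounder, so the causal comparison is within field drainage levels.
Standardising Variety K to the population field drainage mix: 0.397·484/735 + 0.334·204/417 + 0.270·18/98 = 0.474.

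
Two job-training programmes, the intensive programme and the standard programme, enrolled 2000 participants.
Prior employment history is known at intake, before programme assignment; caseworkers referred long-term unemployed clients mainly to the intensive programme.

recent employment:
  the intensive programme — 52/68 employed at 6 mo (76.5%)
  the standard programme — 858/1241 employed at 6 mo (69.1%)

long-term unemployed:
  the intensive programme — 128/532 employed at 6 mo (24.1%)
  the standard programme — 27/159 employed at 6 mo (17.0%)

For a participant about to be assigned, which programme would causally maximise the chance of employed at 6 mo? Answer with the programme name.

the intensive programme is higher inside every prior employment history stratum but the standard programme is higher in aggregate. Whether to stratify depends on how prior employment history relates to the programme.
Here prior employment history is a common cause — it drives both which programme a case falls under and the outcome. The crude comparison mixes populations; the stratum-specific rates are the causally relevant ones.
Within each level — recent employment: 76.5% vs 69.1%; long-term unemployed: 24.1% vs 17.0% — the intensive programme is higher every time.

the intensive programme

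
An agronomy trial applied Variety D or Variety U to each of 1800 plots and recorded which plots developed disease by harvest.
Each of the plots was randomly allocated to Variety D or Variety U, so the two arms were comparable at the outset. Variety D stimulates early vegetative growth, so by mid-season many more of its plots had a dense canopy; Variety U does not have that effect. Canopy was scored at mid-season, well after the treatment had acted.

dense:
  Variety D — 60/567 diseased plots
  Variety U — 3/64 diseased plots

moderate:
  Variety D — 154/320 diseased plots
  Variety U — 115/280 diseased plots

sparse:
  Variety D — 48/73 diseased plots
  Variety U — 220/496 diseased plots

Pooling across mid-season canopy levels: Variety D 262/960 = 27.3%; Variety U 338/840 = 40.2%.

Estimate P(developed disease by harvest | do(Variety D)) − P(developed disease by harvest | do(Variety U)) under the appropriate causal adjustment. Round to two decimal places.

-0.13

The distribution of mid-season canopy is itself part of what the variety does — it is an intermediate outcome. Holding it fixed would remove that part of the effect; the total effect is the pooled difference.
The causal difference is the pooled difference: 0.273 − 0.402 = -0.129.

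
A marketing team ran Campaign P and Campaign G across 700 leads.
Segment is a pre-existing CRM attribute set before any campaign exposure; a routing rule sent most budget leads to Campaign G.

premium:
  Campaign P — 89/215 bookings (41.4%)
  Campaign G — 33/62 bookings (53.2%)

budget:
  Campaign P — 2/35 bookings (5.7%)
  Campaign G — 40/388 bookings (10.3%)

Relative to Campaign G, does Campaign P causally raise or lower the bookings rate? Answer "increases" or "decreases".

Since customer segment is a pre-existing factor (not a product of the campaign) and it affects the outcome on its own, it is a confounder. The stratified rates, not the pooled rate, identify the causal effect.
Within each level — premium: 41.4% vs 53.2%; budget: 5.7% vs 10.3% — Campaign G is higher every time.

decreases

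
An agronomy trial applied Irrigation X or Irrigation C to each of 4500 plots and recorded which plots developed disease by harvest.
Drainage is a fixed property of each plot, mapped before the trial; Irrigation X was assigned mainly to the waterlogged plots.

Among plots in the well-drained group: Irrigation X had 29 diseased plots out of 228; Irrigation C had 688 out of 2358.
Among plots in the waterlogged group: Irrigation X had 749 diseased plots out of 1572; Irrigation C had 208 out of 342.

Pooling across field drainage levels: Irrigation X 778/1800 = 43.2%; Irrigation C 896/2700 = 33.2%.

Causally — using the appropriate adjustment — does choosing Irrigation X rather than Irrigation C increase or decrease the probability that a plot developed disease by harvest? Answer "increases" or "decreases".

decreases

Since field drainage is a pre-existing factor (not a product of the irrigation) and it affects the outcome on its own, it is a confounder. The stratified rates, not the pooled rate, identify the causal effect.
Within each level — well-drained: 12.7% vs 29.2%; waterlogged: 47.6% vs 60.8% — Irrigation X is lower every time.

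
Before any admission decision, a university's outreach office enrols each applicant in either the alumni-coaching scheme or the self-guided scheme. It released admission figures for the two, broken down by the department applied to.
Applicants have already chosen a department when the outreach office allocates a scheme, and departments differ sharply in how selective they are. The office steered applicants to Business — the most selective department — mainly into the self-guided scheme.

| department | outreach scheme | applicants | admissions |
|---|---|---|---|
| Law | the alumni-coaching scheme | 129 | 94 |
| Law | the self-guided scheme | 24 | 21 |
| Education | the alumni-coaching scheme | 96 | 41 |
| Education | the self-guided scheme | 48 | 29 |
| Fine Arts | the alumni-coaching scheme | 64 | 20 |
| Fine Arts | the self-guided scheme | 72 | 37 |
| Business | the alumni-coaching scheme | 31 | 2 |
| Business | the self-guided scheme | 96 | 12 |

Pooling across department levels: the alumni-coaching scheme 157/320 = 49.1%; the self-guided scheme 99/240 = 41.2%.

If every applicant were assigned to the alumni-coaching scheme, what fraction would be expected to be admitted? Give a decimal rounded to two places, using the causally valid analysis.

0.40

Department differs across outreach schemes for reasons unrelated to any effect of the outreach scheme itself, and it separately predicts the outcome — a classic confounder. We must compare within department levels.
Standardising the alumni-coaching scheme to the population department mix: 0.273·94/129 + 0.257·41/96 + 0.243·20/64 + 0.227·2/31 = 0.399.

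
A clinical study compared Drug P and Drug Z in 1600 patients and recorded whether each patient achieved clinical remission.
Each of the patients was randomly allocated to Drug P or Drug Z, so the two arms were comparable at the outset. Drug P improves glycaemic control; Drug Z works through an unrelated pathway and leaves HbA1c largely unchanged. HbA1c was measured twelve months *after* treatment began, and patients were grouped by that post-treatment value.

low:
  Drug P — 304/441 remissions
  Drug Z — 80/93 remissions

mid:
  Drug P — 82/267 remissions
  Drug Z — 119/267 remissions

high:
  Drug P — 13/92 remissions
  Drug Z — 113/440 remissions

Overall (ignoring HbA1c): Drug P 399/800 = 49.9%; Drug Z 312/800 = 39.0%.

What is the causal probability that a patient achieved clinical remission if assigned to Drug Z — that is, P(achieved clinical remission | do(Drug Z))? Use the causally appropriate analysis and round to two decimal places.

Drug Z is higher inside every HbA1c stratum but Drug P is higher in aggregate. Whether to stratify depends on how HbA1c relates to the drug.
HbA1c lies on the pathway drug → HbA1c → outcome, so adjusting for it blocks the indirect effect. For the total causal effect of drug, use the unadjusted pooled rates.
So P(outcome | do(Drug Z)) is just the pooled rate for Drug Z: 312/800 = 0.390.

0.39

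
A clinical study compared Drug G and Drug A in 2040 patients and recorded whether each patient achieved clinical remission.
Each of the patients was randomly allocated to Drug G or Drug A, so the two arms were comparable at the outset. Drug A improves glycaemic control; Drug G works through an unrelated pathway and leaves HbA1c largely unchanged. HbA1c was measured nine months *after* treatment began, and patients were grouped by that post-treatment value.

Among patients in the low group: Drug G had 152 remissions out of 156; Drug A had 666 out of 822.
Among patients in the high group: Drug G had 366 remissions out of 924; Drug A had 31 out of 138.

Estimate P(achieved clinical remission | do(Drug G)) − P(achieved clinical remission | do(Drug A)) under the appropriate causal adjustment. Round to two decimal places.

The distribution of HbA1c is itself part of what the drug does — it is an intermediate outcome. Holding it fixed would remove that part of the effect; the total effect is the pooled difference.
The causal difference is the pooled difference: 0.480 − 0.726 = -0.246.

-0.25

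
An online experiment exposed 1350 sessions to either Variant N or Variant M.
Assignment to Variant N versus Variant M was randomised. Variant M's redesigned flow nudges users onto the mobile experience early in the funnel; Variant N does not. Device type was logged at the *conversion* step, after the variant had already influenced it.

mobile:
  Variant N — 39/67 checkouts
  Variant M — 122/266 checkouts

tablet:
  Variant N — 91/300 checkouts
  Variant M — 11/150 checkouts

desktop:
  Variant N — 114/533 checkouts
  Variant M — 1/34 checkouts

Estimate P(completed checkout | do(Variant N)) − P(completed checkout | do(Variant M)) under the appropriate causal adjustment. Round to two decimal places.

Device type is recorded after the variant and is itself shifted by it — it sits on the causal path from variant to outcome. Conditioning on a mediator would strip out part of the effect we want; the pooled comparison gives the total causal effect.
The causal difference is the pooled difference: 0.271 − 0.298 = -0.027.

-0.03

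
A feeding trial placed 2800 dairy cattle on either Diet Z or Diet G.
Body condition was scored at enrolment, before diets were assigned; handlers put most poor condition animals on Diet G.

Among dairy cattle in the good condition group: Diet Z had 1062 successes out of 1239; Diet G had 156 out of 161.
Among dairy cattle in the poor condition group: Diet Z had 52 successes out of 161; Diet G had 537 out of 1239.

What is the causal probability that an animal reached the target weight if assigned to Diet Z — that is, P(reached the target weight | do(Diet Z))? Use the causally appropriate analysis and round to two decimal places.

Here starting body condition is a common cause — it drives both which diet a case falls under and the outcome. The crude comparison mixes populations; the stratum-specific rates are the causally relevant ones.
Standardising Diet Z to the population starting body condition mix: 0.500·1062/1239 + 0.500·52/161 = 0.590.

0.59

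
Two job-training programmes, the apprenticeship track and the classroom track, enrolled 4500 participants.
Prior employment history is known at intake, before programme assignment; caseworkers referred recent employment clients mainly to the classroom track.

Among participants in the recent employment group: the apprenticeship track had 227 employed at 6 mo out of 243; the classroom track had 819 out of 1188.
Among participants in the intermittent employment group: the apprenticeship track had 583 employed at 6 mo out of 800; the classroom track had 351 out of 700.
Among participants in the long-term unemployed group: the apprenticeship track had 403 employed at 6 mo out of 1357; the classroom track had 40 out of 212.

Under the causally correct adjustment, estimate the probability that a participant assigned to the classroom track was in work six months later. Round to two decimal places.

0.45

Nothing the programme does changes prior employment history; the imbalance is an allocation artefact. With prior employment history also predicting the outcome, the pooled figure is confounded, and the within-stratum comparison is the causal one.
Standardising the classroom track to the population prior employment history mix: 0.318·819/1188 + 0.333·351/700 + 0.349·40/212 = 0.452.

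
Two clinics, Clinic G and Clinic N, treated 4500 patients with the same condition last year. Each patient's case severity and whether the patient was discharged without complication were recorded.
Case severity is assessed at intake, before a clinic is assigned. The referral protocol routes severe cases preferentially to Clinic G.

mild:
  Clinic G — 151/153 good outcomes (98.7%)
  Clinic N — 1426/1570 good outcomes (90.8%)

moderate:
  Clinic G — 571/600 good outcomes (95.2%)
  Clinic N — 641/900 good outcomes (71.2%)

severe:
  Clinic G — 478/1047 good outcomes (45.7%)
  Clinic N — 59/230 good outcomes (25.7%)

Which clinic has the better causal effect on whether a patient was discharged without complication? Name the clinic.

Here case severity is a common cause — it drives both which clinic a case falls under and the outcome. The crude comparison mixes populations; the stratum-specific rates are the causally relevant ones.
Within each level — mild: 98.7% vs 90.8%; moderate: 95.2% vs 71.2%; severe: 45.7% vs 25.7% — Clinic G is higher every time.

Clinic G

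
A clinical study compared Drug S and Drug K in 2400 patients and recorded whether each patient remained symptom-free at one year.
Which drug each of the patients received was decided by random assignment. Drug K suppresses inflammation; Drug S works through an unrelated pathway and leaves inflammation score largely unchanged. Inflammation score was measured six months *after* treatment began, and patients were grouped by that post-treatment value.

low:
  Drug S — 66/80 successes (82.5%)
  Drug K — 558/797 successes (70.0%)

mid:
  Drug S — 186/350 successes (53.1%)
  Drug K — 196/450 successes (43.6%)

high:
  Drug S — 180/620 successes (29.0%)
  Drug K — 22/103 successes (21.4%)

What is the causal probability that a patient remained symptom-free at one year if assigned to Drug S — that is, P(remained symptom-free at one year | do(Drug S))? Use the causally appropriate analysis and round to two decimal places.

0.41

Drug S is higher inside every inflammation score stratum but Drug K is higher in aggregate. Whether to stratify depends on how inflammation score relates to the drug.
Inflammation score here is a post-treatment variable shaped by the drug; conditioning on it would introduce bias rather than remove it. The overall comparison is the causal one.
So P(outcome | do(Drug S)) is just the pooled rate for Drug S: 432/1050 = 0.411.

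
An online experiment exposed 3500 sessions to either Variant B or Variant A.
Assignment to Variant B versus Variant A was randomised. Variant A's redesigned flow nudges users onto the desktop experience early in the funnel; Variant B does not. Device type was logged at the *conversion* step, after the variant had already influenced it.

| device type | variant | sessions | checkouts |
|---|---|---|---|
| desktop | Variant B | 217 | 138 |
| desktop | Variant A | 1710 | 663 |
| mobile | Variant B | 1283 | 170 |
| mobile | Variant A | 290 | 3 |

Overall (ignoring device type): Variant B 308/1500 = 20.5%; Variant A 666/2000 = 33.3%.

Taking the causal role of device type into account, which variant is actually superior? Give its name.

The stratified and pooled comparisons disagree (Variant B wins within each device type; Variant A wins overall), so the answer turns on the causal role of device type.
Stratifying would compare variants among sessions the variants themselves sorted into device type groups — a form of selection on an intermediate. The unconditioned pooled rates give the total causal effect.
Pooled: Variant B 20.5% vs Variant A 33.3%; Variant A is higher overall.

Variant A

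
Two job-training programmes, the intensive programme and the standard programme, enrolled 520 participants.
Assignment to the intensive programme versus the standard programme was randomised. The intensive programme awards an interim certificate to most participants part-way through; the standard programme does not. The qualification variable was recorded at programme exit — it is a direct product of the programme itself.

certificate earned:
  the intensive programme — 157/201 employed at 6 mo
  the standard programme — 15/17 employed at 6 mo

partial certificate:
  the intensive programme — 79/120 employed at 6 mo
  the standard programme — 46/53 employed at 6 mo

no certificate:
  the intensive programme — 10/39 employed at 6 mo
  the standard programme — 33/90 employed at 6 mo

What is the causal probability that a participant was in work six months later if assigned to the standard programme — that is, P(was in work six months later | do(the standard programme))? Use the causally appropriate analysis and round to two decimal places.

0.59

Within every qualification attained during the programme level the standard programme has the higher rate, yet pooled the intensive programme does — Simpson's reversal.
Because the programme influences qualification attained during the programme, qualification attained during the programme is a post-treatment mediator, not a confounder. Stratifying on it would bias the estimate; the causal effect is the crude pooled difference.
So P(outcome | do(the standard programme)) is just the pooled rate for the standard programme: 94/160 = 0.588.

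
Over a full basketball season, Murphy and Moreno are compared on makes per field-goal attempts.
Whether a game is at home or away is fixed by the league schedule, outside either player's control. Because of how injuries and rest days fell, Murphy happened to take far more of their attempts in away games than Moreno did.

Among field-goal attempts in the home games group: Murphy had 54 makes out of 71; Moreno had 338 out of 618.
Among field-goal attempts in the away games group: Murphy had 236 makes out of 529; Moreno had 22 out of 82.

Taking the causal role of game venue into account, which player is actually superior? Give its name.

The imbalance in game venue arose from how field-goal attempts were allocated, not from anything the player did; and game venue independently affects the outcome. The pooled gap is confounded — condition on game venue.
Within each level — home games: 76.1% vs 54.7%; away games: 44.6% vs 26.8% — Murphy is higher every time.

Murphy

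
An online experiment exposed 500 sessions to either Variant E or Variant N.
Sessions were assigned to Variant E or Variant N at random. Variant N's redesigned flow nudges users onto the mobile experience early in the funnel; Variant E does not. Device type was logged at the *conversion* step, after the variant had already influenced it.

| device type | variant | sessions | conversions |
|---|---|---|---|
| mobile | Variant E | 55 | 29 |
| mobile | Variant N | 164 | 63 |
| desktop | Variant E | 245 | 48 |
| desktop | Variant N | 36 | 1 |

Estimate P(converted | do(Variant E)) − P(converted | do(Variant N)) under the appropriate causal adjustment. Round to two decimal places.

Within every device type level Variant E has the higher rate, yet pooled Variant N does — Simpson's reversal.
Device type lies on the pathway variant → device type → outcome, so adjusting for it blocks the indirect effect. For the total causal effect of variant, use the unadjusted pooled rates.
The causal difference is the pooled difference: 0.257 − 0.320 = -0.063.

-0.06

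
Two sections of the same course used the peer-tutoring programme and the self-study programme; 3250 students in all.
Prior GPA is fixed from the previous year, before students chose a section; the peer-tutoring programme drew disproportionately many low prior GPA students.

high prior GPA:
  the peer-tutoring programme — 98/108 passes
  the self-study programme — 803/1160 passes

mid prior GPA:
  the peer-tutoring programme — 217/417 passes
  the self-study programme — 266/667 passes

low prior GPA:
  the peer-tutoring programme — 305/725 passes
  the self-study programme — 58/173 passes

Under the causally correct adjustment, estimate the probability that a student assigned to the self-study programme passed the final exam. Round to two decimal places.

0.50

Nothing the teaching method does changes prior GPA band; the imbalance is an allocation artefact. With prior GPA band also predicting the outcome, the pooled figure is confounded, and the within-stratum comparison is the causal one.
Standardising the self-study programme to the population prior GPA band mix: 0.390·803/1160 + 0.334·266/667 + 0.276·58/173 = 0.496.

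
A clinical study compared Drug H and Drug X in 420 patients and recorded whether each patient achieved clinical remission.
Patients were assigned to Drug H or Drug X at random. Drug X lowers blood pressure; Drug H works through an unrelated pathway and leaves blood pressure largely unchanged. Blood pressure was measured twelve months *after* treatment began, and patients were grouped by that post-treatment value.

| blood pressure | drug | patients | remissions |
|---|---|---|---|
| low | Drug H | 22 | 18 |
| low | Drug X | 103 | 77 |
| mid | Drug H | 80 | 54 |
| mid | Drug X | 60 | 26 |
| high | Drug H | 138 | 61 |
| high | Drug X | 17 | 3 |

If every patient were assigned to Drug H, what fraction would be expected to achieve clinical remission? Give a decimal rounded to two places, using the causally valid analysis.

The stratified and pooled comparisons disagree (Drug H wins within each blood pressure; Drug X wins overall), so the answer turns on the causal role of blood pressure.
Blood pressure here is a post-treatment variable shaped by the drug; conditioning on it would introduce bias rather than remove it. The overall comparison is the causal one.
So P(outcome | do(Drug H)) is just the pooled rate for Drug H: 133/240 = 0.554.

0.55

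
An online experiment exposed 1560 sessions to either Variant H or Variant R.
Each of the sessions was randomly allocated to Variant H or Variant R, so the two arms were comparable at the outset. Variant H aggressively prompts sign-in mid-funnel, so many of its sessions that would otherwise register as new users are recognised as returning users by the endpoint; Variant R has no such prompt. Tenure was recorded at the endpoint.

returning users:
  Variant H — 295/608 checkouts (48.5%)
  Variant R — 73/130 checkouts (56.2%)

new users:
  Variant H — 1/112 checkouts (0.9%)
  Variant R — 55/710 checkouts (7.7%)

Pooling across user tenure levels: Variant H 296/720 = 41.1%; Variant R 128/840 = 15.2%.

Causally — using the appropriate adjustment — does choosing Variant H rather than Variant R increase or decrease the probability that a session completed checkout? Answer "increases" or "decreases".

User tenure is downstream of the variant. One should not condition on a consequence of treatment, so the overall rates are the right comparison.
Pooled: Variant H 41.1% vs Variant R 15.2%; Variant H is higher overall.

increases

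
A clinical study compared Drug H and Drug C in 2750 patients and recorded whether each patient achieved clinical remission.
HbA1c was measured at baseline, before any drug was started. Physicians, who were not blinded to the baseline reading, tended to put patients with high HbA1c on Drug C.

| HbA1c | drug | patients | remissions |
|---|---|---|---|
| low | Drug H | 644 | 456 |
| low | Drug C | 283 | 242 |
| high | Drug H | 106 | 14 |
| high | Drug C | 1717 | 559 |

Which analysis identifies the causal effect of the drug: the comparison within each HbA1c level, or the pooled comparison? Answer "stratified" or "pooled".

The HbA1c-specific comparison favours Drug C throughout, but the pooled figures favour Drug H. The question is whether to condition on HbA1c.
HbA1c differs across drugs for reasons unrelated to any effect of the drug itself, and it separately predicts the outcome — a classic confounder. We must compare within HbA1c levels.
Within each level — low: 70.8% vs 85.5%; high: 13.2% vs 32.6% — Drug C is higher every time.

stratified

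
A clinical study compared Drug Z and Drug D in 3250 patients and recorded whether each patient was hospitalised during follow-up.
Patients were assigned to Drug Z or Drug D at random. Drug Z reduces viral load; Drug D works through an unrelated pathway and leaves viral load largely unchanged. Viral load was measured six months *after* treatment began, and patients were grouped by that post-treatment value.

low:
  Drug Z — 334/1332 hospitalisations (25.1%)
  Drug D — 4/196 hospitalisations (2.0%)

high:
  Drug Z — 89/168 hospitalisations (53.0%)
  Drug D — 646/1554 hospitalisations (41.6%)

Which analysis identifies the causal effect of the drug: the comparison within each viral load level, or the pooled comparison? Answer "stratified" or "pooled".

Within every viral load level Drug D has the lower rate, yet pooled Drug Z does — Simpson's reversal.
The distribution of viral load is itself part of what the drug does — it is an intermediate outcome. Holding it fixed would remove that part of the effect; the total effect is the pooled difference.
Pooled: Drug Z 28.2% vs Drug D 37.1%; Drug Z is lower overall.

pooled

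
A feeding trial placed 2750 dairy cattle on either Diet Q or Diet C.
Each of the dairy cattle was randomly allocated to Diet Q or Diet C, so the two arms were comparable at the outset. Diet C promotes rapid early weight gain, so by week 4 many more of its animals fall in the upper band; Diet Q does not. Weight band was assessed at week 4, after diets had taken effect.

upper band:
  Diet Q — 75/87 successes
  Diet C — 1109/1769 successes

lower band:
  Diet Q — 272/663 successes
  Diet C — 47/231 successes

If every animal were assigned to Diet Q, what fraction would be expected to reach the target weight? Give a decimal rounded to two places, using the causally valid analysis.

Stratifying would compare diets among dairy cattle the diets themselves sorted into week-4 weight band groups — a form of selection on an intermediate. The unconditioned pooled rates give the total causal effect.
So P(outcome | do(Diet Q)) is just the pooled rate for Diet Q: 347/750 = 0.463.

0.46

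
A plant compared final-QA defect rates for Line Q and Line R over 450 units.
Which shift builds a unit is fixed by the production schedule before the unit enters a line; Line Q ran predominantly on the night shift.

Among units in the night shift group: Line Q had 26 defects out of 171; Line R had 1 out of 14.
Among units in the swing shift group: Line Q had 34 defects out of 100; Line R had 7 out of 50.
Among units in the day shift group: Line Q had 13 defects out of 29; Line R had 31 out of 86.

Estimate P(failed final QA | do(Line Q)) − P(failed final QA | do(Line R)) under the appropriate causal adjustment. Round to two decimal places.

Here shift is a common cause — it drives both which line a case falls under and the outcome. The crude comparison mixes populations; the stratum-specific rates are the causally relevant ones.
Adjusting over the population distribution of shift: 0.411·(0.152−0.071) + 0.333·(0.340−0.140) + 0.256·(0.448−0.360) = +0.122.

+0.12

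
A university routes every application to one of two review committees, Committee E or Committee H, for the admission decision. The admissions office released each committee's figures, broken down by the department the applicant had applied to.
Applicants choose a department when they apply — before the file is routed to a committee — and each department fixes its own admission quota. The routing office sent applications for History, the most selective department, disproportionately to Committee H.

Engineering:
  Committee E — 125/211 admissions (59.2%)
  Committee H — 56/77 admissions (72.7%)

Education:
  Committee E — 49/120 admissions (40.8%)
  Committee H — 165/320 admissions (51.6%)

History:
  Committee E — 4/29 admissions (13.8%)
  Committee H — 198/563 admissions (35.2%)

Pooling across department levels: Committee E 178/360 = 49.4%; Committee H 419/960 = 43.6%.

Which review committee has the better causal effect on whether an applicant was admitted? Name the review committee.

Committee H

Within every department level Committee H has the higher rate, yet pooled Committee E does — Simpson's reversal.
Department differs across review committees for reasons unrelated to any effect of the review committee itself, and it separately predicts the outcome — a classic confounder. We must compare within department levels.
Within each level — Engineering: 59.2% vs 72.7%; Education: 40.8% vs 51.6%; History: 13.8% vs 35.2% — Committee H is higher every time.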